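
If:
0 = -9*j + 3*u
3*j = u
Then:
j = u/3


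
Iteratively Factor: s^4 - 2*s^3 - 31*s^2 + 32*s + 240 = (s + 4)*(s^3 - 6*s^2 - 7*s + 60) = (s - 5)*(s + 4)*(s^2 - s - 12) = (s - 5)*(s + 3)*(s + 4)*(s - 4)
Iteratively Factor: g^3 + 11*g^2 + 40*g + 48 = (g + 4)*(g^2 + 7*g + 12) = (g + 3)*(g + 4)*(g + 4)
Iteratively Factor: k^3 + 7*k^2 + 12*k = (k + 4)*(k^2 + 3*k) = (k + 3)*(k + 4)*(k)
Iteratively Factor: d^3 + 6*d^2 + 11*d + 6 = (d + 2)*(d^2 + 4*d + 3) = (d + 2)*(d + 3)*(d + 1)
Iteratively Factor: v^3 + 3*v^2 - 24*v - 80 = (v + 4)*(v^2 - v - 20) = (v - 5)*(v + 4)*(v + 4)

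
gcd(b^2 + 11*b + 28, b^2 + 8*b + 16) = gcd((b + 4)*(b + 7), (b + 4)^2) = b + 4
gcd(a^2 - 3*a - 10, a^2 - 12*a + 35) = a - 5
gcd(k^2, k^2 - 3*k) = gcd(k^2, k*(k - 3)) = k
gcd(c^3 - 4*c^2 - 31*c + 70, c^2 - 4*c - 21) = c - 7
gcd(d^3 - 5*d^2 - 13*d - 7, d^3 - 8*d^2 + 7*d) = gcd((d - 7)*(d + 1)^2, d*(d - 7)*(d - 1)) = d - 7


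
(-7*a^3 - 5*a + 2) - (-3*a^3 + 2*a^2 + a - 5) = -4*a^3 - 2*a^2 - 6*a + 7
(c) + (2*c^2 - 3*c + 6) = 2*c^2 - 2*c + 6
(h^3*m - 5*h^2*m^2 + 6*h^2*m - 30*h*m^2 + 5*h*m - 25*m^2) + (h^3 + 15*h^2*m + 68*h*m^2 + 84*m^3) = h^3*m + h^3 - 5*h^2*m^2 + 21*h^2*m + 38*h*m^2 + 5*h*m + 84*m^3 - 25*m^2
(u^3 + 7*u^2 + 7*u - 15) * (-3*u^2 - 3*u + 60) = -3*u^5 - 24*u^4 + 18*u^3 + 444*u^2 + 465*u - 900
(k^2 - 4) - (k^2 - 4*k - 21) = 4*k + 17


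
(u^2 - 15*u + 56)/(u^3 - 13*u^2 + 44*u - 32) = (u - 7)/(u^2 - 5*u + 4)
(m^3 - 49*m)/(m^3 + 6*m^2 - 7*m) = (m - 7)/(m - 1)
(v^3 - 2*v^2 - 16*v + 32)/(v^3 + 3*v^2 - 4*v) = (v^2 - 6*v + 8)/(v*(v - 1))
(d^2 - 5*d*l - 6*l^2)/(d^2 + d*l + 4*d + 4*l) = (d - 6*l)/(d + 4)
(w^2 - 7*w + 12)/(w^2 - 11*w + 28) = (w - 3)/(w - 7)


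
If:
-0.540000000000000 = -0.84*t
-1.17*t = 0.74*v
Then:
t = 0.64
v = -1.02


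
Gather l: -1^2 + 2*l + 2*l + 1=4*l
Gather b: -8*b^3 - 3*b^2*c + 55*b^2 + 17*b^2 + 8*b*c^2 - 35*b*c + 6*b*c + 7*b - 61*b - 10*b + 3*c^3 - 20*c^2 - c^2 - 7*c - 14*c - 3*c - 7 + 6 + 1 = -8*b^3 + b^2*(72 - 3*c) + b*(8*c^2 - 29*c - 64) + 3*c^3 - 21*c^2 - 24*c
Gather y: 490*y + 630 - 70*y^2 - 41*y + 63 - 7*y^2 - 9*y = -77*y^2 + 440*y + 693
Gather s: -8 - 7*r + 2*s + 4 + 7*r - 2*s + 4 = 0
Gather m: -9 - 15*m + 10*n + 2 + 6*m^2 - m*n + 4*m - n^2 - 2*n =6*m^2 + m*(-n - 11) - n^2 + 8*n - 7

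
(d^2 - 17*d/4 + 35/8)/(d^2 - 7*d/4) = (d - 5/2)/d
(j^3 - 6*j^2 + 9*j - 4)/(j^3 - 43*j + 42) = (j^2 - 5*j + 4)/(j^2 + j - 42)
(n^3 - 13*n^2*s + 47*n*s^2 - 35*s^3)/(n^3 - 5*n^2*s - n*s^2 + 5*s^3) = (n - 7*s)/(n + s)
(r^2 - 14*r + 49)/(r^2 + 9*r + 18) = (r^2 - 14*r + 49)/(r^2 + 9*r + 18)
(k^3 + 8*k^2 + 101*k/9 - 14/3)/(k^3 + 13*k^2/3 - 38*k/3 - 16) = (9*k^2 + 18*k - 7)/(3*(3*k^2 - 5*k - 8))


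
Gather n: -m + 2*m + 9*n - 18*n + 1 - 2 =m - 9*n - 1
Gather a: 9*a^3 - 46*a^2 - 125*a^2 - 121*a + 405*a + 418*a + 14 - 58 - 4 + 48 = 9*a^3 - 171*a^2 + 702*a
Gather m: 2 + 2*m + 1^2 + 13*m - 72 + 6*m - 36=21*m - 105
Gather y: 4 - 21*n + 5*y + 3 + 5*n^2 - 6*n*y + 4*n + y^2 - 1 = 5*n^2 - 17*n + y^2 + y*(5 - 6*n) + 6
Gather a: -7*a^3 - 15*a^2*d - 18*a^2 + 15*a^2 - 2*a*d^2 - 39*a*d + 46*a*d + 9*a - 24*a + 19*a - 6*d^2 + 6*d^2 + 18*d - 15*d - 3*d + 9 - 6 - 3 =-7*a^3 + a^2*(-15*d - 3) + a*(-2*d^2 + 7*d + 4)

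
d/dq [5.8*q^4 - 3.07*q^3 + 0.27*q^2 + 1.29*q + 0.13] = 23.2*q^3 - 9.21*q^2 + 0.54*q + 1.29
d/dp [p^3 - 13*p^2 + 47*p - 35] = 3*p^2 - 26*p + 47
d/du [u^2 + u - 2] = 2*u + 1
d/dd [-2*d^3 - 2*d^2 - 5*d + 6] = -6*d^2 - 4*d - 5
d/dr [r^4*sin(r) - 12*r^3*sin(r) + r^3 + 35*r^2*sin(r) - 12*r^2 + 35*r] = r^4*cos(r) + 4*r^3*sin(r) - 12*r^3*cos(r) - 36*r^2*sin(r) + 35*r^2*cos(r) + 3*r^2 + 70*r*sin(r) - 24*r + 35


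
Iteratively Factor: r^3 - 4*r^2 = (r)*(r^2 - 4*r) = r*(r - 4)*(r)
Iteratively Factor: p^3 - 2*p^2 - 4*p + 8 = (p - 2)*(p^2 - 4) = (p - 2)^2*(p + 2)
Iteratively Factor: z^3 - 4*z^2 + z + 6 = (z - 3)*(z^2 - z - 2) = (z - 3)*(z + 1)*(z - 2)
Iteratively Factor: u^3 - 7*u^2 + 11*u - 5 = (u - 1)*(u^2 - 6*u + 5) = (u - 5)*(u - 1)*(u - 1)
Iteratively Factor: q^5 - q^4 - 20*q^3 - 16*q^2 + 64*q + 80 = (q + 2)*(q^4 - 3*q^3 - 14*q^2 + 12*q + 40) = (q - 5)*(q + 2)*(q^3 + 2*q^2 - 4*q - 8) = (q - 5)*(q - 2)*(q + 2)*(q^2 + 4*q + 4) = (q - 5)*(q - 2)*(q + 2)^2*(q + 2)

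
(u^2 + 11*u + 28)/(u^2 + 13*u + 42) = (u + 4)/(u + 6)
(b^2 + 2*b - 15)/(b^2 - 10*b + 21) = (b + 5)/(b - 7)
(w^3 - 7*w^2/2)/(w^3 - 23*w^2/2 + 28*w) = w/(w - 8)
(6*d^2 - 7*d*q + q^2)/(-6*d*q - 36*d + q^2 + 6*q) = (-d + q)/(q + 6)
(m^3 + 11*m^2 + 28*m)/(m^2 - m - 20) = m*(m + 7)/(m - 5)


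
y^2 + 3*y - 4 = (y - 1)*(y + 4)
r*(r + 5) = r^2 + 5*r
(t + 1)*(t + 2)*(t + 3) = t^3 + 6*t^2 + 11*t + 6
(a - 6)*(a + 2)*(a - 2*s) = a^3 - 2*a^2*s - 4*a^2 + 8*a*s - 12*a + 24*s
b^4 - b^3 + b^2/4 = b^2*(b - 1/2)^2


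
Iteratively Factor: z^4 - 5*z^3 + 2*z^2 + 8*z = (z - 4)*(z^3 - z^2 - 2*z) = z*(z - 4)*(z^2 - z - 2) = z*(z - 4)*(z + 1)*(z - 2)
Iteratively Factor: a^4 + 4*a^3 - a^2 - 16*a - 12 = (a - 2)*(a^3 + 6*a^2 + 11*a + 6) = (a - 2)*(a + 1)*(a^2 + 5*a + 6) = (a - 2)*(a + 1)*(a + 3)*(a + 2)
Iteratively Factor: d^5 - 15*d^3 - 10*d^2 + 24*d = (d + 2)*(d^4 - 2*d^3 - 11*d^2 + 12*d) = (d + 2)*(d + 3)*(d^3 - 5*d^2 + 4*d) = (d - 1)*(d + 2)*(d + 3)*(d^2 - 4*d) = (d - 4)*(d - 1)*(d + 2)*(d + 3)*(d)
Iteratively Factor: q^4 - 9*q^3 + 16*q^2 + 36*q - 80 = (q - 2)*(q^3 - 7*q^2 + 2*q + 40) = (q - 4)*(q - 2)*(q^2 - 3*q - 10) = (q - 4)*(q - 2)*(q + 2)*(q - 5)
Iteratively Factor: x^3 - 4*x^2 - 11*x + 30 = (x - 5)*(x^2 + x - 6) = (x - 5)*(x + 3)*(x - 2)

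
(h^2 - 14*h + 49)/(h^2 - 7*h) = (h - 7)/h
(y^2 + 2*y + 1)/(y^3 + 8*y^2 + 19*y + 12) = (y + 1)/(y^2 + 7*y + 12)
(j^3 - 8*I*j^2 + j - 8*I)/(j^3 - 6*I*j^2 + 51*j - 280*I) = (j^2 + 1)/(j^2 + 2*I*j + 35)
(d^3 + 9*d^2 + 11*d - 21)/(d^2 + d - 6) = (d^2 + 6*d - 7)/(d - 2)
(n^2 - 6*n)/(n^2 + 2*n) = (n - 6)/(n + 2)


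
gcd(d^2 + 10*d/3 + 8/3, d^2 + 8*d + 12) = d + 2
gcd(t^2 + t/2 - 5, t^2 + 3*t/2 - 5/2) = t + 5/2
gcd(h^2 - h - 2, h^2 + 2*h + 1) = h + 1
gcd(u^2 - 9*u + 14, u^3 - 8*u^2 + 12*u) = u - 2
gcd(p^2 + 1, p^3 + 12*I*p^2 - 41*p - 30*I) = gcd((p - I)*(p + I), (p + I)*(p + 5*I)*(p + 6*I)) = p + I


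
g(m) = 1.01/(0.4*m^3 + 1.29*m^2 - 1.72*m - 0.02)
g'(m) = 1.01*(-1.2*m^2 - 2.58*m + 1.72)/(0.4*m^3 + 1.29*m^2 - 1.72*m - 0.02)^2 = (-1.212*m^2 - 2.6058*m + 1.7372)/(0.4*m^3 + 1.29*m^2 - 1.72*m - 0.02)^2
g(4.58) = 0.02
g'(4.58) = -0.01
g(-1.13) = 0.34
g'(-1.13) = 0.35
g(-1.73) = 0.21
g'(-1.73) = 0.12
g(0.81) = -2.85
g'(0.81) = -9.31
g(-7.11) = -0.02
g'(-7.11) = -0.01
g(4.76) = 0.02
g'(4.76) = -0.01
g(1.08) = 7.71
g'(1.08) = -145.27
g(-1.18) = 0.32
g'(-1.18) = 0.32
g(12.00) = 0.00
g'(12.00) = -0.00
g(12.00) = 0.00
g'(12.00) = -0.00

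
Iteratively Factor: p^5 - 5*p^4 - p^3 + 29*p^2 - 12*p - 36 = (p - 3)*(p^4 - 2*p^3 - 7*p^2 + 8*p + 12) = (p - 3)^2*(p^3 + p^2 - 4*p - 4) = (p - 3)^2*(p + 2)*(p^2 - p - 2) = (p - 3)^2*(p + 1)*(p + 2)*(p - 2)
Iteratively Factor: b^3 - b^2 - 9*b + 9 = (b - 3)*(b^2 + 2*b - 3) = (b - 3)*(b - 1)*(b + 3)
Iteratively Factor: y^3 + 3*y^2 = (y)*(y^2 + 3*y) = y^2*(y + 3)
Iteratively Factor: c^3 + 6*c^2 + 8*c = (c)*(c^2 + 6*c + 8) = c*(c + 4)*(c + 2)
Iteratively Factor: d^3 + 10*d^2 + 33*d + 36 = (d + 3)*(d^2 + 7*d + 12) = (d + 3)*(d + 4)*(d + 3)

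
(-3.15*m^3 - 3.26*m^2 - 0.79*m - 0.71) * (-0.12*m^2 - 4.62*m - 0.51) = 0.378*m^5 + 14.9442*m^4 + 16.7625*m^3 + 5.3976*m^2 + 3.6831*m + 0.3621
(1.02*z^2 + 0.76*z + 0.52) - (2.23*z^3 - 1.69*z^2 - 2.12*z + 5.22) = -2.23*z^3 + 2.71*z^2 + 2.88*z - 4.7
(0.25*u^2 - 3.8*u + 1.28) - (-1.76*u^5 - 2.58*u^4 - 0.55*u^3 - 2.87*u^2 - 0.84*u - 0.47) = 1.76*u^5 + 2.58*u^4 + 0.55*u^3 + 3.12*u^2 - 2.96*u + 1.75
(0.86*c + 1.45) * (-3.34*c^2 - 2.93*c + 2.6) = -2.8724*c^3 - 7.3628*c^2 - 2.0125*c + 3.77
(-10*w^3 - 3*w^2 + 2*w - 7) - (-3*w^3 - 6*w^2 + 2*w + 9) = -7*w^3 + 3*w^2 - 16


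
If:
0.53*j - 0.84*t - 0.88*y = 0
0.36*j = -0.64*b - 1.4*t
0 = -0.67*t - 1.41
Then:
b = 6.47970642072656 - 0.933962264150943*y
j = 1.66037735849057*y - 3.33539847930161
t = -2.10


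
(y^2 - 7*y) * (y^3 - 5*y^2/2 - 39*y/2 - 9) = y^5 - 19*y^4/2 - 2*y^3 + 255*y^2/2 + 63*y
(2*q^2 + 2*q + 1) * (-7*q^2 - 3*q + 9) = -14*q^4 - 20*q^3 + 5*q^2 + 15*q + 9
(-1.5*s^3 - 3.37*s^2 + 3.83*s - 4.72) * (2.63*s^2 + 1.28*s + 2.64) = -3.945*s^5 - 10.7831*s^4 + 1.7993*s^3 - 16.408*s^2 + 4.0696*s - 12.4608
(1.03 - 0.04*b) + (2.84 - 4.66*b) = 3.87 - 4.7*b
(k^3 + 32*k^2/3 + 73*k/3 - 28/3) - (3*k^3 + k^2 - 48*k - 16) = -2*k^3 + 29*k^2/3 + 217*k/3 + 20/3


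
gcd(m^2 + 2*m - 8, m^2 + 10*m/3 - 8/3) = m + 4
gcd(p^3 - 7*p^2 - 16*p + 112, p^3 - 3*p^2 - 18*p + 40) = p + 4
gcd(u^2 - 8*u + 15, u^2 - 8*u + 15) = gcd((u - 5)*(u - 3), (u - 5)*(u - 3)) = u^2 - 8*u + 15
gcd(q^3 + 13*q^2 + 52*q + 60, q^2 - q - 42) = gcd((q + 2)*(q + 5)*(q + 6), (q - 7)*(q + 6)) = q + 6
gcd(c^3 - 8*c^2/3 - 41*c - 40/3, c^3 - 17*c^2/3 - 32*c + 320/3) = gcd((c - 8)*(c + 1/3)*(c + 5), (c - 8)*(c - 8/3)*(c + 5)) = c^2 - 3*c - 40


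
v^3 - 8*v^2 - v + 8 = (v - 8)*(v - 1)*(v + 1)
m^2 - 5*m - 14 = (m - 7)*(m + 2)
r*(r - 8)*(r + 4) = r^3 - 4*r^2 - 32*r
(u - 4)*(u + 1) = u^2 - 3*u - 4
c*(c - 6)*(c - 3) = c^3 - 9*c^2 + 18*c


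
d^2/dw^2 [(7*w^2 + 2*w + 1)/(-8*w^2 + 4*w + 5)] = 2*(-352*w^3 - 1032*w^2 - 144*w - 191)/(512*w^6 - 768*w^5 - 576*w^4 + 896*w^3 + 360*w^2 - 300*w - 125)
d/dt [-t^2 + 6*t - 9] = 6 - 2*t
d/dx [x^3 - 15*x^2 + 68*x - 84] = 3*x^2 - 30*x + 68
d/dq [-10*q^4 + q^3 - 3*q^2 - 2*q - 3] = -40*q^3 + 3*q^2 - 6*q - 2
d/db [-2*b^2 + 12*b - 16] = 12 - 4*b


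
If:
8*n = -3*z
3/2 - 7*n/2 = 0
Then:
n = 3/7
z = -8/7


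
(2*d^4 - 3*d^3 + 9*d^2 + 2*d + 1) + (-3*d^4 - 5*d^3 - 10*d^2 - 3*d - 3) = -d^4 - 8*d^3 - d^2 - d - 2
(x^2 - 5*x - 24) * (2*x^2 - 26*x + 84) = 2*x^4 - 36*x^3 + 166*x^2 + 204*x - 2016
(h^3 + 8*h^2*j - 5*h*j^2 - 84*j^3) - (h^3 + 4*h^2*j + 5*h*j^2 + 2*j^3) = 4*h^2*j - 10*h*j^2 - 86*j^3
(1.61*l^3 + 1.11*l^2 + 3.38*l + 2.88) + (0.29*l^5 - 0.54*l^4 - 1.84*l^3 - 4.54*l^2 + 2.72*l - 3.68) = 0.29*l^5 - 0.54*l^4 - 0.23*l^3 - 3.43*l^2 + 6.1*l - 0.8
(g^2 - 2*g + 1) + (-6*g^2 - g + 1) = -5*g^2 - 3*g + 2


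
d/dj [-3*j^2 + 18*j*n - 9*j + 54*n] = -6*j + 18*n - 9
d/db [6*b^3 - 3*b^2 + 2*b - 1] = 18*b^2 - 6*b + 2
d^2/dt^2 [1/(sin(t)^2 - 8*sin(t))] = 2*(-2*sin(t) + 12 - 29/sin(t) - 24/sin(t)^2 + 64/sin(t)^3)/(sin(t) - 8)^3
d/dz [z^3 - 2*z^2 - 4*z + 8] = 3*z^2 - 4*z - 4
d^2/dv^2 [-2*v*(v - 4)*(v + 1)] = 12 - 12*v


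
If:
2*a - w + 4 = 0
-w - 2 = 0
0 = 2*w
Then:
No Solution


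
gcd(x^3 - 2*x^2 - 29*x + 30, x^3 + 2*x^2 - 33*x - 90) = x^2 - x - 30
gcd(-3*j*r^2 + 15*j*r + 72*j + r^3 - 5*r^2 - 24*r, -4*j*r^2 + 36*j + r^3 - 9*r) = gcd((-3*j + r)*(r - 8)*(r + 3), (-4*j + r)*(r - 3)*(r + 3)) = r + 3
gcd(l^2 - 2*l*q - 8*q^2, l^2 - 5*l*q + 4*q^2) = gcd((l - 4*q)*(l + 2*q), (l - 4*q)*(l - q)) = -l + 4*q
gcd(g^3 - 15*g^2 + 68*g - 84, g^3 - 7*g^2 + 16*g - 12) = g - 2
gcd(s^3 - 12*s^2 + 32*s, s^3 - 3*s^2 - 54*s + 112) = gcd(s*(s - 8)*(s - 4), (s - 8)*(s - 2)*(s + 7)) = s - 8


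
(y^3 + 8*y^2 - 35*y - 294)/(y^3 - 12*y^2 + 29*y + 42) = (y^2 + 14*y + 49)/(y^2 - 6*y - 7)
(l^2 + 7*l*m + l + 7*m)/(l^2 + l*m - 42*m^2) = (l + 1)/(l - 6*m)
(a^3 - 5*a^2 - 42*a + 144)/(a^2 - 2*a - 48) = a - 3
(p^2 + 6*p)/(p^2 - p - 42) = p/(p - 7)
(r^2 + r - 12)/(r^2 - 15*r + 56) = (r^2 + r - 12)/(r^2 - 15*r + 56)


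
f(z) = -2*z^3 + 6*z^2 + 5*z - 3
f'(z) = -6*z^2 + 12*z + 5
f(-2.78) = 72.44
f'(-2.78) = -74.73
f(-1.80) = 19.10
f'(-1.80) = -36.04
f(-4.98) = 367.91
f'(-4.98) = -203.56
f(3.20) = 8.90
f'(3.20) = -18.04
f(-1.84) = 20.57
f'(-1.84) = -37.39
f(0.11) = -2.38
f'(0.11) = 6.25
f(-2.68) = 65.19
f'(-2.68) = -70.25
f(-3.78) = 171.85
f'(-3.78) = -126.09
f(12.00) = -2535.00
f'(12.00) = -715.00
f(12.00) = -2535.00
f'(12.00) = -715.00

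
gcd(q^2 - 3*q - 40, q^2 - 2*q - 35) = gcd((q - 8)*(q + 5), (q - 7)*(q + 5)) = q + 5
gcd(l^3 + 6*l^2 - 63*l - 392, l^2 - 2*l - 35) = 1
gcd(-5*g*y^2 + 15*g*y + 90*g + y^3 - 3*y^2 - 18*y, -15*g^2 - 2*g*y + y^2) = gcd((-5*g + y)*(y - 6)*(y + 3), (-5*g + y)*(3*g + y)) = -5*g + y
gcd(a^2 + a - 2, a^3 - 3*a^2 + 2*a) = a - 1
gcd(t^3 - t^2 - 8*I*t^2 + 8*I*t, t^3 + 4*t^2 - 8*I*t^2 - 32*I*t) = t^2 - 8*I*t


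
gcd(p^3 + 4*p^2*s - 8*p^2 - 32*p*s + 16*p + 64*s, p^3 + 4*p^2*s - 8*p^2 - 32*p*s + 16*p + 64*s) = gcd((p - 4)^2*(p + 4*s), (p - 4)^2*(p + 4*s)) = p^3 + 4*p^2*s - 8*p^2 - 32*p*s + 16*p + 64*s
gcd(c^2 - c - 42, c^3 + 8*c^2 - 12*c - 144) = c + 6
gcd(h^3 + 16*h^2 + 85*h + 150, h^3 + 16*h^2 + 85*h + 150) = h^3 + 16*h^2 + 85*h + 150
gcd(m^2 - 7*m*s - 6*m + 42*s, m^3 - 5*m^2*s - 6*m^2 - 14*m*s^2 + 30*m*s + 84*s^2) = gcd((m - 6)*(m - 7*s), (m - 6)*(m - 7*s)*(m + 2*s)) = -m^2 + 7*m*s + 6*m - 42*s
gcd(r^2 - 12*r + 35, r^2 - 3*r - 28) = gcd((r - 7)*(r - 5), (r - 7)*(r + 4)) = r - 7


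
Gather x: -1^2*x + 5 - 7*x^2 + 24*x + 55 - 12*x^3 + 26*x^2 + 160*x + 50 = -12*x^3 + 19*x^2 + 183*x + 110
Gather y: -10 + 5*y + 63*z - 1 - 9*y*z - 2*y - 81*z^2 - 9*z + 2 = y*(3 - 9*z) - 81*z^2 + 54*z - 9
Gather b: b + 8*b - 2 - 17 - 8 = 9*b - 27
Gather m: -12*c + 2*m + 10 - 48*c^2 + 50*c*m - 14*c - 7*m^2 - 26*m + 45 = -48*c^2 - 26*c - 7*m^2 + m*(50*c - 24) + 55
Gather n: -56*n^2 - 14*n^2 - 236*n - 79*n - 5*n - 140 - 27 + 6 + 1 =-70*n^2 - 320*n - 160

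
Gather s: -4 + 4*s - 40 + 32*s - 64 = 36*s - 108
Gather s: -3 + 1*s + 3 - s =0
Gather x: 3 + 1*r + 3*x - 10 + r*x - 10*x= r + x*(r - 7) - 7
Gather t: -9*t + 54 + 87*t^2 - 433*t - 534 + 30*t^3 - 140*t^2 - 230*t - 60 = 30*t^3 - 53*t^2 - 672*t - 540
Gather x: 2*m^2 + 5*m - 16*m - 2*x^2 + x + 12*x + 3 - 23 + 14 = 2*m^2 - 11*m - 2*x^2 + 13*x - 6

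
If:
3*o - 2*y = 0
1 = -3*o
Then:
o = -1/3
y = -1/2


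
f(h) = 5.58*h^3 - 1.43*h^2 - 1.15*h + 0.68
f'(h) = 16.74*h^2 - 2.86*h - 1.15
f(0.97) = 3.31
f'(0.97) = 11.83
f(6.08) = 1194.96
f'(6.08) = 600.28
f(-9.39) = -4734.49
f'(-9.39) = 1501.71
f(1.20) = 6.88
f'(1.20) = 19.52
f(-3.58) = -269.56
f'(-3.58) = 223.64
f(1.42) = 12.14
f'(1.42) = 28.54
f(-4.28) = -458.08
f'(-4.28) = 317.74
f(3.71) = 261.67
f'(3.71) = 218.65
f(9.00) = 3942.32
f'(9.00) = 1329.05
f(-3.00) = -159.40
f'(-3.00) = 158.09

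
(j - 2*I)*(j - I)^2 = j^3 - 4*I*j^2 - 5*j + 2*I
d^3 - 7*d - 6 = (d - 3)*(d + 1)*(d + 2)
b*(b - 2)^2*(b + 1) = b^4 - 3*b^3 + 4*b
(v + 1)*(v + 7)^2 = v^3 + 15*v^2 + 63*v + 49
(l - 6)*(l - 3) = l^2 - 9*l + 18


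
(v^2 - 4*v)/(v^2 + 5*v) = (v - 4)/(v + 5)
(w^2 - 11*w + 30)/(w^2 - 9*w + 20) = (w - 6)/(w - 4)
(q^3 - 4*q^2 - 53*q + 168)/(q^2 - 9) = (q^2 - q - 56)/(q + 3)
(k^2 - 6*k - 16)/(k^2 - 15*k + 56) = (k + 2)/(k - 7)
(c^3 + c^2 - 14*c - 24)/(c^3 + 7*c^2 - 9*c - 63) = (c^2 - 2*c - 8)/(c^2 + 4*c - 21)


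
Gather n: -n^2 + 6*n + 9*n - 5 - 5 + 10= -n^2 + 15*n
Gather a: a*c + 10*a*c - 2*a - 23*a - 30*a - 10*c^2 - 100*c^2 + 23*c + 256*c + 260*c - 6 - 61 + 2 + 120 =a*(11*c - 55) - 110*c^2 + 539*c + 55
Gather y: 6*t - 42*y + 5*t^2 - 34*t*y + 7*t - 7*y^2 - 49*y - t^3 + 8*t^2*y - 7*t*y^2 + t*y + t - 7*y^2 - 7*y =-t^3 + 5*t^2 + 14*t + y^2*(-7*t - 14) + y*(8*t^2 - 33*t - 98)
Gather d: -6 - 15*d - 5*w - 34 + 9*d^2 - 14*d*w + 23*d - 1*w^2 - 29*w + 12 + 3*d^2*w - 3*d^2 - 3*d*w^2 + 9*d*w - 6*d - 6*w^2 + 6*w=d^2*(3*w + 6) + d*(-3*w^2 - 5*w + 2) - 7*w^2 - 28*w - 28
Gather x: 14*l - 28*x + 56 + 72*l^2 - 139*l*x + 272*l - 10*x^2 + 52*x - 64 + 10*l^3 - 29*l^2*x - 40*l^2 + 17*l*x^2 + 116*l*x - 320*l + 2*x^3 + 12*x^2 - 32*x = 10*l^3 + 32*l^2 - 34*l + 2*x^3 + x^2*(17*l + 2) + x*(-29*l^2 - 23*l - 8) - 8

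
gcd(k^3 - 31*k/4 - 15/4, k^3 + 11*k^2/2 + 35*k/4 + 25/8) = k^2 + 3*k + 5/4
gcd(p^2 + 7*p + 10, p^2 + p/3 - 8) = 1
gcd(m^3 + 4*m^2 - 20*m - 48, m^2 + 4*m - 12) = m + 6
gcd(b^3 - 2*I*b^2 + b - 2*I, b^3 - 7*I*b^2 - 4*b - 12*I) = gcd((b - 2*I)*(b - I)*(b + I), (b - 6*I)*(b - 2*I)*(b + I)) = b^2 - I*b + 2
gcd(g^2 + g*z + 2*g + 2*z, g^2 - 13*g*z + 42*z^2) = 1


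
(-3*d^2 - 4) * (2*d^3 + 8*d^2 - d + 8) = -6*d^5 - 24*d^4 - 5*d^3 - 56*d^2 + 4*d - 32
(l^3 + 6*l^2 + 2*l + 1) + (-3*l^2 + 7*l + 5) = l^3 + 3*l^2 + 9*l + 6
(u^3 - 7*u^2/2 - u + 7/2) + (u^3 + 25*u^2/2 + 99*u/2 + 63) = 2*u^3 + 9*u^2 + 97*u/2 + 133/2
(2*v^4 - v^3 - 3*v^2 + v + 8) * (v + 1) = 2*v^5 + v^4 - 4*v^3 - 2*v^2 + 9*v + 8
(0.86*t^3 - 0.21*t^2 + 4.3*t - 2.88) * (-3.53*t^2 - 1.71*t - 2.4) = -3.0358*t^5 - 0.7293*t^4 - 16.8839*t^3 + 3.3174*t^2 - 5.3952*t + 6.912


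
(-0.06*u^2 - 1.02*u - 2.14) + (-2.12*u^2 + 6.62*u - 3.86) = -2.18*u^2 + 5.6*u - 6.0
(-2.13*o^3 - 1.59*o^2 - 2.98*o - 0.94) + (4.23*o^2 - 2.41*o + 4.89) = -2.13*o^3 + 2.64*o^2 - 5.39*o + 3.95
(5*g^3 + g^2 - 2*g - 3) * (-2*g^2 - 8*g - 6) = -10*g^5 - 42*g^4 - 34*g^3 + 16*g^2 + 36*g + 18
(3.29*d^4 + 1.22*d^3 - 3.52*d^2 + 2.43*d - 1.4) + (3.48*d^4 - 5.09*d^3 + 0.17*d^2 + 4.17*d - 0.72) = 6.77*d^4 - 3.87*d^3 - 3.35*d^2 + 6.6*d - 2.12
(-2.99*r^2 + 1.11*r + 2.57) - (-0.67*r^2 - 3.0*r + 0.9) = -2.32*r^2 + 4.11*r + 1.67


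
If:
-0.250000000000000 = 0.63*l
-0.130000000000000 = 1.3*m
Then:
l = -0.40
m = -0.10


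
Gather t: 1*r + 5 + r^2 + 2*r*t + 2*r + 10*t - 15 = r^2 + 3*r + t*(2*r + 10) - 10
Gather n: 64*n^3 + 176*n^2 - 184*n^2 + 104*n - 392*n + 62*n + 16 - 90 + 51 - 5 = 64*n^3 - 8*n^2 - 226*n - 28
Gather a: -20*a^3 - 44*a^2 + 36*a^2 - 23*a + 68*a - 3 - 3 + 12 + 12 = -20*a^3 - 8*a^2 + 45*a + 18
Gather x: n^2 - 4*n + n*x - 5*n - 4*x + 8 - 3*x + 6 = n^2 - 9*n + x*(n - 7) + 14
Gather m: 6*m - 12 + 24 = 6*m + 12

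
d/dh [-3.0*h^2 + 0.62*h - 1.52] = 0.62 - 6.0*h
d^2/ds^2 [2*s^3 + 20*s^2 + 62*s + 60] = 12*s + 40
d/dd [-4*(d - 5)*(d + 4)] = 4 - 8*d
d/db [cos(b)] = -sin(b)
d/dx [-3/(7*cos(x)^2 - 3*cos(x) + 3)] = 3*(3 - 14*cos(x))*sin(x)/(7*cos(x)^2 - 3*cos(x) + 3)^2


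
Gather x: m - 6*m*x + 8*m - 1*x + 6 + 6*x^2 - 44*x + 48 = 9*m + 6*x^2 + x*(-6*m - 45) + 54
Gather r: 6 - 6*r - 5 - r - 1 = -7*r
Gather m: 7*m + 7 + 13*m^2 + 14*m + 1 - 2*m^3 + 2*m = -2*m^3 + 13*m^2 + 23*m + 8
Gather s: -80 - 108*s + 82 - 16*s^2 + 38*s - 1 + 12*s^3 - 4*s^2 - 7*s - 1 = 12*s^3 - 20*s^2 - 77*s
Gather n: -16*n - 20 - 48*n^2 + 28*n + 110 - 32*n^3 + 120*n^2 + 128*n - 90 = -32*n^3 + 72*n^2 + 140*n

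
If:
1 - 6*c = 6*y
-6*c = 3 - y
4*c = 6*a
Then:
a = -17/63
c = -17/42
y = 4/7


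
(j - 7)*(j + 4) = j^2 - 3*j - 28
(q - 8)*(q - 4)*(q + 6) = q^3 - 6*q^2 - 40*q + 192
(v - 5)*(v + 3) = v^2 - 2*v - 15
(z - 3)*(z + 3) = z^2 - 9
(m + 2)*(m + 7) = m^2 + 9*m + 14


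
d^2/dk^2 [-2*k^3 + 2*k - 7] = -12*k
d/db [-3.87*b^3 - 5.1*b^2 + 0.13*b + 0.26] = -11.61*b^2 - 10.2*b + 0.13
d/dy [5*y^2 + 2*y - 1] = 10*y + 2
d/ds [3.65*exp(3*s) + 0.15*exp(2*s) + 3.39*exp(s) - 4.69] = (10.95*exp(2*s) + 0.3*exp(s) + 3.39)*exp(s)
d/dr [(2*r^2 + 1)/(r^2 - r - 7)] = (-2*r^2 - 30*r + 1)/(r^4 - 2*r^3 - 13*r^2 + 14*r + 49)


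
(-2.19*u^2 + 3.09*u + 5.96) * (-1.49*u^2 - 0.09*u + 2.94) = 3.2631*u^4 - 4.407*u^3 - 15.5971*u^2 + 8.5482*u + 17.5224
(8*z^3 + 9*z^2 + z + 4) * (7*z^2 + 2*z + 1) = 56*z^5 + 79*z^4 + 33*z^3 + 39*z^2 + 9*z + 4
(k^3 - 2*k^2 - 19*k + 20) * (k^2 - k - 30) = k^5 - 3*k^4 - 47*k^3 + 99*k^2 + 550*k - 600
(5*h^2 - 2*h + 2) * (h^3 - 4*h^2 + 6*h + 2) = 5*h^5 - 22*h^4 + 40*h^3 - 10*h^2 + 8*h + 4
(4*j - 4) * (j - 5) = 4*j^2 - 24*j + 20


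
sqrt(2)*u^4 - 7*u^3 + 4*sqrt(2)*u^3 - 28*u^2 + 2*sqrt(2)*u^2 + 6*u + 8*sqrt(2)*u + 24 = (u + 4)*(u - 3*sqrt(2))*(u - sqrt(2))*(sqrt(2)*u + 1)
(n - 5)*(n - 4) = n^2 - 9*n + 20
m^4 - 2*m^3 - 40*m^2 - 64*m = m*(m - 8)*(m + 2)*(m + 4)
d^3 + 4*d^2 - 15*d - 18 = (d - 3)*(d + 1)*(d + 6)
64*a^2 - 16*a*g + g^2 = (-8*a + g)^2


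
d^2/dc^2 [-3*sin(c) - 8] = 3*sin(c)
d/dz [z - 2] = 1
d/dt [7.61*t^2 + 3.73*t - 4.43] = 15.22*t + 3.73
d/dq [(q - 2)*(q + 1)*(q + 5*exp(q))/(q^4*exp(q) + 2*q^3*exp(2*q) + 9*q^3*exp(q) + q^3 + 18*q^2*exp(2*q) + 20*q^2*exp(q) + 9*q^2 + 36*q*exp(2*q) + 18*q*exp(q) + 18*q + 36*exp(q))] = (-(q - 2)*(q + 1)*(q + 5*exp(q))*(q^4*exp(q) + 4*q^3*exp(2*q) + 13*q^3*exp(q) + 42*q^2*exp(2*q) + 47*q^2*exp(q) + 3*q^2 + 108*q*exp(2*q) + 58*q*exp(q) + 18*q + 36*exp(2*q) + 54*exp(q) + 18) + ((q - 2)*(q + 1)*(5*exp(q) + 1) + (q - 2)*(q + 5*exp(q)) + (q + 1)*(q + 5*exp(q)))*(q^4*exp(q) + 2*q^3*exp(2*q) + 9*q^3*exp(q) + q^3 + 18*q^2*exp(2*q) + 20*q^2*exp(q) + 9*q^2 + 36*q*exp(2*q) + 18*q*exp(q) + 18*q + 36*exp(q)))/(q^4*exp(q) + 2*q^3*exp(2*q) + 9*q^3*exp(q) + q^3 + 18*q^2*exp(2*q) + 20*q^2*exp(q) + 9*q^2 + 36*q*exp(2*q) + 18*q*exp(q) + 18*q + 36*exp(q))^2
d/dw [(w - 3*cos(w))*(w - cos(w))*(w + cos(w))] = 3*w^2*sin(w) + 3*w^2 + w*sin(2*w) - 6*w*cos(w) - 9*sin(w)*cos(w)^2 - cos(w)^2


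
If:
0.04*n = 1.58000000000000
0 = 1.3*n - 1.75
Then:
No Solution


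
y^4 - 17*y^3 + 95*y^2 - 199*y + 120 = (y - 8)*(y - 5)*(y - 3)*(y - 1)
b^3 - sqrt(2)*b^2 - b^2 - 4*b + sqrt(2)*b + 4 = (b - 1)*(b - 2*sqrt(2))*(b + sqrt(2))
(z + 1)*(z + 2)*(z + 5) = z^3 + 8*z^2 + 17*z + 10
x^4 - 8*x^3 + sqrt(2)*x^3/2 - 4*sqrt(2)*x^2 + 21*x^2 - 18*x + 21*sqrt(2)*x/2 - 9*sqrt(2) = (x - 3)^2*(x - 2)*(x + sqrt(2)/2)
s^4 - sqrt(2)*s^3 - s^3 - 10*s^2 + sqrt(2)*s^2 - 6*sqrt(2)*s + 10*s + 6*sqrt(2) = (s - 1)*(s - 3*sqrt(2))*(s + sqrt(2))^2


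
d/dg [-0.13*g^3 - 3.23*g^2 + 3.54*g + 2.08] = -0.39*g^2 - 6.46*g + 3.54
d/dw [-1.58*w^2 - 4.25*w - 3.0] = -3.16*w - 4.25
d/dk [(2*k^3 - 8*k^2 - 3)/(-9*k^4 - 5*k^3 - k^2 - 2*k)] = (18*k^6 - 144*k^5 - 42*k^4 - 116*k^3 - 29*k^2 - 6*k - 6)/(k^2*(81*k^6 + 90*k^5 + 43*k^4 + 46*k^3 + 21*k^2 + 4*k + 4))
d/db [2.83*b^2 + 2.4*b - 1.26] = 5.66*b + 2.4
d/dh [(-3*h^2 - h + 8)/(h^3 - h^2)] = (3*h^3 + 2*h^2 - 25*h + 16)/(h^3*(h^2 - 2*h + 1))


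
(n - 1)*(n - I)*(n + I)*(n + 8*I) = n^4 - n^3 + 8*I*n^3 + n^2 - 8*I*n^2 - n + 8*I*n - 8*I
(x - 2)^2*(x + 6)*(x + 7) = x^4 + 9*x^3 - 6*x^2 - 116*x + 168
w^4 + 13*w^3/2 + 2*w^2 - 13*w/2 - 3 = (w - 1)*(w + 1/2)*(w + 1)*(w + 6)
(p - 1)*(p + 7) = p^2 + 6*p - 7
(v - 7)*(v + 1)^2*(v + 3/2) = v^4 - 7*v^3/2 - 41*v^2/2 - 53*v/2 - 21/2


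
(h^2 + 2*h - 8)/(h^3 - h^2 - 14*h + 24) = 1/(h - 3)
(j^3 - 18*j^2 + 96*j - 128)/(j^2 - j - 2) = (j^2 - 16*j + 64)/(j + 1)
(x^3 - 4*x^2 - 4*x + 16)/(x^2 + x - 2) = (x^2 - 6*x + 8)/(x - 1)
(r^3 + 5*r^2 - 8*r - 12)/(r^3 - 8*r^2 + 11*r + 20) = (r^2 + 4*r - 12)/(r^2 - 9*r + 20)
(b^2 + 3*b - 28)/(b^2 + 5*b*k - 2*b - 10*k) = (b^2 + 3*b - 28)/(b^2 + 5*b*k - 2*b - 10*k)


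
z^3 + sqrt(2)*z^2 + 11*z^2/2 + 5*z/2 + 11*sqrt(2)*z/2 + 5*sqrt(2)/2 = (z + 1/2)*(z + 5)*(z + sqrt(2))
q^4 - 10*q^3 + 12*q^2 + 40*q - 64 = (q - 8)*(q - 2)^2*(q + 2)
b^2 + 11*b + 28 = (b + 4)*(b + 7)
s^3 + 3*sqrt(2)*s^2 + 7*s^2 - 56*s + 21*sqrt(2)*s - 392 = (s + 7)*(s - 4*sqrt(2))*(s + 7*sqrt(2))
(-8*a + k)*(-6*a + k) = 48*a^2 - 14*a*k + k^2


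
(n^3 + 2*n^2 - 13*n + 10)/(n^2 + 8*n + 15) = (n^2 - 3*n + 2)/(n + 3)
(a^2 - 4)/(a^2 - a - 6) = (a - 2)/(a - 3)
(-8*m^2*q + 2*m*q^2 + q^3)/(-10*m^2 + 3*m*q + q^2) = q*(4*m + q)/(5*m + q)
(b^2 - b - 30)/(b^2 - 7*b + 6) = (b + 5)/(b - 1)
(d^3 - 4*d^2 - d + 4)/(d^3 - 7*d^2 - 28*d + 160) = (d^2 - 1)/(d^2 - 3*d - 40)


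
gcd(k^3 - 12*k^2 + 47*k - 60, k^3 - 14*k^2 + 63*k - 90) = k^2 - 8*k + 15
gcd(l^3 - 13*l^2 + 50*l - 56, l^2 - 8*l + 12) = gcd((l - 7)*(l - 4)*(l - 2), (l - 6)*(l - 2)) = l - 2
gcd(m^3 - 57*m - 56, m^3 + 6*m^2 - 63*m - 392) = m^2 - m - 56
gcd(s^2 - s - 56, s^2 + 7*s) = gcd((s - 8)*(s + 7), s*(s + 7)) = s + 7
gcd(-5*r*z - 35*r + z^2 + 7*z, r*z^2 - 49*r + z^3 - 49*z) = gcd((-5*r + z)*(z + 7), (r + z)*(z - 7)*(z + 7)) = z + 7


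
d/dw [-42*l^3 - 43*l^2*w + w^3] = -43*l^2 + 3*w^2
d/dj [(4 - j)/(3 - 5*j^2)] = (5*j^2 - 10*j*(j - 4) - 3)/(5*j^2 - 3)^2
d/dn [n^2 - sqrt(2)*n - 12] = 2*n - sqrt(2)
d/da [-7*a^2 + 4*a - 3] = 4 - 14*a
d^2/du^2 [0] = 0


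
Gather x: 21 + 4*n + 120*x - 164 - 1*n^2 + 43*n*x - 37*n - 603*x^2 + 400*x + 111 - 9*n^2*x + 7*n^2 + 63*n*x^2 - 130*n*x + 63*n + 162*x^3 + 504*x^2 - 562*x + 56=6*n^2 + 30*n + 162*x^3 + x^2*(63*n - 99) + x*(-9*n^2 - 87*n - 42) + 24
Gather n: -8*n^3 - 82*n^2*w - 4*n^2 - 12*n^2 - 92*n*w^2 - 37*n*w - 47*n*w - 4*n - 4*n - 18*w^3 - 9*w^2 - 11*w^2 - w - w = -8*n^3 + n^2*(-82*w - 16) + n*(-92*w^2 - 84*w - 8) - 18*w^3 - 20*w^2 - 2*w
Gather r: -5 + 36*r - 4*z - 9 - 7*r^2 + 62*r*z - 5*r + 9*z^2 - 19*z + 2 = -7*r^2 + r*(62*z + 31) + 9*z^2 - 23*z - 12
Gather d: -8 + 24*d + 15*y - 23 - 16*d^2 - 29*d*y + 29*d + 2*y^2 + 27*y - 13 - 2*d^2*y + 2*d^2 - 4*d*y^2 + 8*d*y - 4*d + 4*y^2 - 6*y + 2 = d^2*(-2*y - 14) + d*(-4*y^2 - 21*y + 49) + 6*y^2 + 36*y - 42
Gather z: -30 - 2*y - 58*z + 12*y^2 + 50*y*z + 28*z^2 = 12*y^2 - 2*y + 28*z^2 + z*(50*y - 58) - 30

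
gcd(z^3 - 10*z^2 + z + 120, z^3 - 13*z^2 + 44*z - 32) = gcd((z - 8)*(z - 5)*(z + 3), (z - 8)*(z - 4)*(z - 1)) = z - 8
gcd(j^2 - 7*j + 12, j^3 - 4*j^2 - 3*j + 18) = j - 3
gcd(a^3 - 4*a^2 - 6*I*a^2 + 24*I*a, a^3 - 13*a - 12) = a - 4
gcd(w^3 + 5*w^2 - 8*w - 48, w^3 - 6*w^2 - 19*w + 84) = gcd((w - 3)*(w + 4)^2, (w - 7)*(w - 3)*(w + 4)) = w^2 + w - 12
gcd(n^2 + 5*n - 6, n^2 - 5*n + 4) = n - 1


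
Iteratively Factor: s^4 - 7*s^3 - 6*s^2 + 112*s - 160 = (s - 2)*(s^3 - 5*s^2 - 16*s + 80) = (s - 4)*(s - 2)*(s^2 - s - 20) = (s - 5)*(s - 4)*(s - 2)*(s + 4)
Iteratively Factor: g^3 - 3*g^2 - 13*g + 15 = (g - 1)*(g^2 - 2*g - 15) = (g - 5)*(g - 1)*(g + 3)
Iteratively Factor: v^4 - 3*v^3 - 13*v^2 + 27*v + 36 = (v + 3)*(v^3 - 6*v^2 + 5*v + 12) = (v + 1)*(v + 3)*(v^2 - 7*v + 12) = (v - 3)*(v + 1)*(v + 3)*(v - 4)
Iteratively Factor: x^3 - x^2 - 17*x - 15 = (x - 5)*(x^2 + 4*x + 3) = (x - 5)*(x + 1)*(x + 3)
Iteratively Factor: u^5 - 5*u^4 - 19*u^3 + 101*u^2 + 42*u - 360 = (u + 2)*(u^4 - 7*u^3 - 5*u^2 + 111*u - 180) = (u - 3)*(u + 2)*(u^3 - 4*u^2 - 17*u + 60) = (u - 5)*(u - 3)*(u + 2)*(u^2 + u - 12) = (u - 5)*(u - 3)*(u + 2)*(u + 4)*(u - 3)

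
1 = 1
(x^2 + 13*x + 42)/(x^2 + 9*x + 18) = (x + 7)/(x + 3)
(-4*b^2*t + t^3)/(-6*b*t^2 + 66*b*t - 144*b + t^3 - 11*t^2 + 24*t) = t*(4*b^2 - t^2)/(6*b*t^2 - 66*b*t + 144*b - t^3 + 11*t^2 - 24*t)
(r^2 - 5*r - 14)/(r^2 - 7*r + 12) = (r^2 - 5*r - 14)/(r^2 - 7*r + 12)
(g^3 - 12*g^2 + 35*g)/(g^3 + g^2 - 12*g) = (g^2 - 12*g + 35)/(g^2 + g - 12)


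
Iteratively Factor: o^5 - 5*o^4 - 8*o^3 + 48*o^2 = (o)*(o^4 - 5*o^3 - 8*o^2 + 48*o) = o*(o - 4)*(o^3 - o^2 - 12*o) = o*(o - 4)*(o + 3)*(o^2 - 4*o) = o^2*(o - 4)*(o + 3)*(o - 4)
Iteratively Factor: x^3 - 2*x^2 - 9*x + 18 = (x - 2)*(x^2 - 9) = (x - 3)*(x - 2)*(x + 3)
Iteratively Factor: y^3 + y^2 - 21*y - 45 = (y + 3)*(y^2 - 2*y - 15) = (y + 3)^2*(y - 5)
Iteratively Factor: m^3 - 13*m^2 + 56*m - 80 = (m - 4)*(m^2 - 9*m + 20) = (m - 5)*(m - 4)*(m - 4)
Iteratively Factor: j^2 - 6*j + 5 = (j - 5)*(j - 1)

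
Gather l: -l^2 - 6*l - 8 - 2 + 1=-l^2 - 6*l - 9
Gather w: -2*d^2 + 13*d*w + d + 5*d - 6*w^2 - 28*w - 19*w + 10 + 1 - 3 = -2*d^2 + 6*d - 6*w^2 + w*(13*d - 47) + 8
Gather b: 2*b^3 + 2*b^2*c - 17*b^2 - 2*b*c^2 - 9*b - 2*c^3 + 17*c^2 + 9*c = 2*b^3 + b^2*(2*c - 17) + b*(-2*c^2 - 9) - 2*c^3 + 17*c^2 + 9*c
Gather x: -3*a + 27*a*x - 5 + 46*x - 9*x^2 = -3*a - 9*x^2 + x*(27*a + 46) - 5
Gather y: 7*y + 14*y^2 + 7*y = 14*y^2 + 14*y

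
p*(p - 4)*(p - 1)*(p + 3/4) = p^4 - 17*p^3/4 + p^2/4 + 3*p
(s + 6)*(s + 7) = s^2 + 13*s + 42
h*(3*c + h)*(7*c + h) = 21*c^2*h + 10*c*h^2 + h^3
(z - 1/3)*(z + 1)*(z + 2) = z^3 + 8*z^2/3 + z - 2/3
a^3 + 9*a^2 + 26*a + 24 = (a + 2)*(a + 3)*(a + 4)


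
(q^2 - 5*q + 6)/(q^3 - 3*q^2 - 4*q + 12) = 1/(q + 2)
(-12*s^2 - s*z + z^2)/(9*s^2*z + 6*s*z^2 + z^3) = (-4*s + z)/(z*(3*s + z))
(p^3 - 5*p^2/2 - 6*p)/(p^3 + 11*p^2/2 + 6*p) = (p - 4)/(p + 4)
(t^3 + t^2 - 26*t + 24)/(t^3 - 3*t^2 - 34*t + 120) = (t - 1)/(t - 5)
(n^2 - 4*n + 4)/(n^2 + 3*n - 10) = (n - 2)/(n + 5)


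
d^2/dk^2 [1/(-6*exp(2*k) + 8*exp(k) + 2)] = 2*(2*(3*exp(k) - 2)^2*exp(k) + (3*exp(k) - 1)*(-3*exp(2*k) + 4*exp(k) + 1))*exp(k)/(-3*exp(2*k) + 4*exp(k) + 1)^3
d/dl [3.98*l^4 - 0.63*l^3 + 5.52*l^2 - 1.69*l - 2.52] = 15.92*l^3 - 1.89*l^2 + 11.04*l - 1.69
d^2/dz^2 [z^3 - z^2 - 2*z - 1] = 6*z - 2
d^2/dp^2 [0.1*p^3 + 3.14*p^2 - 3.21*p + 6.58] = 0.6*p + 6.28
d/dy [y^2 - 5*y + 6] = 2*y - 5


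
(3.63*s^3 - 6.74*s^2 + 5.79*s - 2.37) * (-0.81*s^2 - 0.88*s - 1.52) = -2.9403*s^5 + 2.265*s^4 - 4.2763*s^3 + 7.0693*s^2 - 6.7152*s + 3.6024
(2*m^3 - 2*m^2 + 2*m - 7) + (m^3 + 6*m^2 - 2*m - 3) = 3*m^3 + 4*m^2 - 10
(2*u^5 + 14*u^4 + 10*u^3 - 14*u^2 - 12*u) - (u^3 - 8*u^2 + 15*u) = 2*u^5 + 14*u^4 + 9*u^3 - 6*u^2 - 27*u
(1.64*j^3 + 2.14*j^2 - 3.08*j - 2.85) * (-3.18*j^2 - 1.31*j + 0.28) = -5.2152*j^5 - 8.9536*j^4 + 7.4502*j^3 + 13.697*j^2 + 2.8711*j - 0.798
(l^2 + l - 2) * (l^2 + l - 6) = l^4 + 2*l^3 - 7*l^2 - 8*l + 12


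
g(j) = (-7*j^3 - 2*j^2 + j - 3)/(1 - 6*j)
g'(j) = (-21*j^2 - 4*j + 1)/(1 - 6*j) + 6*(-7*j^3 - 2*j^2 + j - 3)/(1 - 6*j)^2 = (84*j^3 - 9*j^2 - 4*j - 17)/(36*j^2 - 12*j + 1)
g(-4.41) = 20.18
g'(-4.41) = -9.79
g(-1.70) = 2.13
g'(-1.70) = -3.58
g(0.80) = 1.86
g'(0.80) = 1.18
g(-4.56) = 21.67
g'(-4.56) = -10.13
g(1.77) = 4.81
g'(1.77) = 4.47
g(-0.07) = -2.17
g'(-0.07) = -8.33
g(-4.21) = 18.27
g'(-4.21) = -9.32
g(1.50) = 3.70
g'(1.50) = 3.75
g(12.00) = 174.30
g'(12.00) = 28.52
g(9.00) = 99.23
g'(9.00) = 21.52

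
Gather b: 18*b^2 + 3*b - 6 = 18*b^2 + 3*b - 6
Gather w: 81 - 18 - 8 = 55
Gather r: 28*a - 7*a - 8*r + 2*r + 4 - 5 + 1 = 21*a - 6*r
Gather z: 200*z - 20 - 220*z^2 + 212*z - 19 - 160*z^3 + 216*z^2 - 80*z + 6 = -160*z^3 - 4*z^2 + 332*z - 33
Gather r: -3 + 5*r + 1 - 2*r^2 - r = -2*r^2 + 4*r - 2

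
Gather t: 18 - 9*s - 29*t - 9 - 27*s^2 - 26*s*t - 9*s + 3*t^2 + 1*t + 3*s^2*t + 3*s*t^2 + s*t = -27*s^2 - 18*s + t^2*(3*s + 3) + t*(3*s^2 - 25*s - 28) + 9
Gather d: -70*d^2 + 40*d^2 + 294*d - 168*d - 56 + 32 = -30*d^2 + 126*d - 24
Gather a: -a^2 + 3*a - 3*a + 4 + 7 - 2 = 9 - a^2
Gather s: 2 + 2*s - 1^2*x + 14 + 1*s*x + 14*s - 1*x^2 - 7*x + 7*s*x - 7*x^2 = s*(8*x + 16) - 8*x^2 - 8*x + 16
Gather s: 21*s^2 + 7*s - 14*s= 21*s^2 - 7*s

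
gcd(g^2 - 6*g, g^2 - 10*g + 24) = g - 6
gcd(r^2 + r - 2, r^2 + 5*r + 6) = r + 2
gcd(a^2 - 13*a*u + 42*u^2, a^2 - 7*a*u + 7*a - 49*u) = -a + 7*u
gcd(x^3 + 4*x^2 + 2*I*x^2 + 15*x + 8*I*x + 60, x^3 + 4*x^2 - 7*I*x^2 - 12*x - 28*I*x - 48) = x^2 + x*(4 - 3*I) - 12*I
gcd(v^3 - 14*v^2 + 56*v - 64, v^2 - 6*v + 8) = v^2 - 6*v + 8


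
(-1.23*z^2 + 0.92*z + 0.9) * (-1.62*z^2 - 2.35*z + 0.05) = 1.9926*z^4 + 1.4001*z^3 - 3.6815*z^2 - 2.069*z + 0.045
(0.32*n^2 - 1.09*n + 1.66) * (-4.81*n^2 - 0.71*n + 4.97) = -1.5392*n^4 + 5.0157*n^3 - 5.6203*n^2 - 6.5959*n + 8.2502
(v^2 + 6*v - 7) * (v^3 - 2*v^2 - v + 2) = v^5 + 4*v^4 - 20*v^3 + 10*v^2 + 19*v - 14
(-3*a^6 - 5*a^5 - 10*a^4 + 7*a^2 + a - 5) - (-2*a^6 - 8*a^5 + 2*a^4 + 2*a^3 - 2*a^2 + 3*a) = -a^6 + 3*a^5 - 12*a^4 - 2*a^3 + 9*a^2 - 2*a - 5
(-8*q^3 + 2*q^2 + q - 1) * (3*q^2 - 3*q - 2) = -24*q^5 + 30*q^4 + 13*q^3 - 10*q^2 + q + 2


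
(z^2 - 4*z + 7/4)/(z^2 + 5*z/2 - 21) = (z - 1/2)/(z + 6)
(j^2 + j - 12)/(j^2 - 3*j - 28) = (j - 3)/(j - 7)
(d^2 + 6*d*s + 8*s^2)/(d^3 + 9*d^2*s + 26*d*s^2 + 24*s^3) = 1/(d + 3*s)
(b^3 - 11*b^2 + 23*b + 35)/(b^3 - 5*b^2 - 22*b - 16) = (b^2 - 12*b + 35)/(b^2 - 6*b - 16)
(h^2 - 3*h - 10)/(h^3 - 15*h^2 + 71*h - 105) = (h + 2)/(h^2 - 10*h + 21)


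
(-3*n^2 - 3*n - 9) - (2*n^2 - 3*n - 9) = -5*n^2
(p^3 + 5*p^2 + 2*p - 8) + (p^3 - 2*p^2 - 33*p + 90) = 2*p^3 + 3*p^2 - 31*p + 82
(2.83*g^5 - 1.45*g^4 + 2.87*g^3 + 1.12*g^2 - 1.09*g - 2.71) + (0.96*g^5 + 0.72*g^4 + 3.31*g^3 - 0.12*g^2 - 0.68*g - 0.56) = 3.79*g^5 - 0.73*g^4 + 6.18*g^3 + 1.0*g^2 - 1.77*g - 3.27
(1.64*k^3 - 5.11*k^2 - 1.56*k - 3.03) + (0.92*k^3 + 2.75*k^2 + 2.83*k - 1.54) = 2.56*k^3 - 2.36*k^2 + 1.27*k - 4.57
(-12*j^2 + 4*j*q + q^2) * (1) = -12*j^2 + 4*j*q + q^2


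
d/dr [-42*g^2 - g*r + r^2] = -g + 2*r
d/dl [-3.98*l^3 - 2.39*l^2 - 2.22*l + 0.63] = -11.94*l^2 - 4.78*l - 2.22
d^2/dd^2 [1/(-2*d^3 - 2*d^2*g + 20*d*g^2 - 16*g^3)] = ((3*d + g)*(d^3 + d^2*g - 10*d*g^2 + 8*g^3) - (3*d^2 + 2*d*g - 10*g^2)^2)/(d^3 + d^2*g - 10*d*g^2 + 8*g^3)^3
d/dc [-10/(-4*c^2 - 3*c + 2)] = 10*(-8*c - 3)/(4*c^2 + 3*c - 2)^2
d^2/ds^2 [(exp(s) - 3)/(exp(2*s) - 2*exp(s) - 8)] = (exp(4*s) - 10*exp(3*s) + 66*exp(2*s) - 124*exp(s) + 112)*exp(s)/(exp(6*s) - 6*exp(5*s) - 12*exp(4*s) + 88*exp(3*s) + 96*exp(2*s) - 384*exp(s) - 512)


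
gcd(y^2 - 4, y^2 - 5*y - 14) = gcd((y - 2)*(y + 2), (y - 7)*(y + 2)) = y + 2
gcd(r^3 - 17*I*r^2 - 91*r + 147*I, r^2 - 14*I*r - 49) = r^2 - 14*I*r - 49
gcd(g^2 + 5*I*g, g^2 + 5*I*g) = g^2 + 5*I*g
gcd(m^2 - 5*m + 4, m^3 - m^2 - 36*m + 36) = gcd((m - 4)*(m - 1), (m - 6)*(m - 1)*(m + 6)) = m - 1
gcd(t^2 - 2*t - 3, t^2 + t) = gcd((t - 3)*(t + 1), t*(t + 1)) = t + 1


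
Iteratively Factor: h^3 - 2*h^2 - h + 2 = (h - 2)*(h^2 - 1) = (h - 2)*(h - 1)*(h + 1)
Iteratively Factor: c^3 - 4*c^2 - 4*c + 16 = (c - 2)*(c^2 - 2*c - 8) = (c - 4)*(c - 2)*(c + 2)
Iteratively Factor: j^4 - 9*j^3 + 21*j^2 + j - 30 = (j + 1)*(j^3 - 10*j^2 + 31*j - 30) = (j - 3)*(j + 1)*(j^2 - 7*j + 10) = (j - 3)*(j - 2)*(j + 1)*(j - 5)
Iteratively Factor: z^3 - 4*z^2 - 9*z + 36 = (z + 3)*(z^2 - 7*z + 12) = (z - 3)*(z + 3)*(z - 4)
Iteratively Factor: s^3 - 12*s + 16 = (s - 2)*(s^2 + 2*s - 8) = (s - 2)^2*(s + 4)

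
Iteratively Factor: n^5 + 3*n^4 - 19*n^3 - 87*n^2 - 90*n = (n + 2)*(n^4 + n^3 - 21*n^2 - 45*n) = (n + 2)*(n + 3)*(n^3 - 2*n^2 - 15*n) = (n - 5)*(n + 2)*(n + 3)*(n^2 + 3*n) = n*(n - 5)*(n + 2)*(n + 3)*(n + 3)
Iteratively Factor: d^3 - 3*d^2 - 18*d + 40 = (d + 4)*(d^2 - 7*d + 10) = (d - 5)*(d + 4)*(d - 2)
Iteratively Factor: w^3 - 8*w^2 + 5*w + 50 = (w - 5)*(w^2 - 3*w - 10) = (w - 5)^2*(w + 2)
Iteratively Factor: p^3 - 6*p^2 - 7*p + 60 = (p + 3)*(p^2 - 9*p + 20) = (p - 4)*(p + 3)*(p - 5)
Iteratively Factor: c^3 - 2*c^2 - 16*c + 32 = (c + 4)*(c^2 - 6*c + 8) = (c - 2)*(c + 4)*(c - 4)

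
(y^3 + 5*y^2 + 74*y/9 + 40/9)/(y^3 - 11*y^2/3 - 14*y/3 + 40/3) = (9*y^2 + 27*y + 20)/(3*(3*y^2 - 17*y + 20))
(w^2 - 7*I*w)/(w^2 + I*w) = (w - 7*I)/(w + I)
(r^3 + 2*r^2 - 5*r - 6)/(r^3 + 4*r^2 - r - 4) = (r^2 + r - 6)/(r^2 + 3*r - 4)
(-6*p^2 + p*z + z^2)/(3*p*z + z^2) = (-2*p + z)/z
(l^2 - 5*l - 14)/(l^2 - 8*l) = (l^2 - 5*l - 14)/(l*(l - 8))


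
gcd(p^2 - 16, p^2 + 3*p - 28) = p - 4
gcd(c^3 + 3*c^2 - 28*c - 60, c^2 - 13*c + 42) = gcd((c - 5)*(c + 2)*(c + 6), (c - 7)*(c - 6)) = 1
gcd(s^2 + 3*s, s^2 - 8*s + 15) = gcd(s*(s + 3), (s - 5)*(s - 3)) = 1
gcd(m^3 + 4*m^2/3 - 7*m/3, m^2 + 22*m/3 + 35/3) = m + 7/3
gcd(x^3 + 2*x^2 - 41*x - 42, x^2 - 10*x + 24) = x - 6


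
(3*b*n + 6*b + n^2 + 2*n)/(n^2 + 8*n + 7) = (3*b*n + 6*b + n^2 + 2*n)/(n^2 + 8*n + 7)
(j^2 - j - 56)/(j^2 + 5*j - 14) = (j - 8)/(j - 2)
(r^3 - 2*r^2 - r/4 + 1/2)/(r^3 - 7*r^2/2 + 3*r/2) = (r^2 - 3*r/2 - 1)/(r*(r - 3))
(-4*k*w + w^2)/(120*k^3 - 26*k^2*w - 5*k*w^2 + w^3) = w/(-30*k^2 - k*w + w^2)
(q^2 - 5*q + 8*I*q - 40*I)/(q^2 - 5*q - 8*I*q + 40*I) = (q + 8*I)/(q - 8*I)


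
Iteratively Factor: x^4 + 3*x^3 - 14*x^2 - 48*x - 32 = (x + 1)*(x^3 + 2*x^2 - 16*x - 32) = (x - 4)*(x + 1)*(x^2 + 6*x + 8) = (x - 4)*(x + 1)*(x + 2)*(x + 4)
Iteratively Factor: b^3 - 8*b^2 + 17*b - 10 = (b - 1)*(b^2 - 7*b + 10) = (b - 5)*(b - 1)*(b - 2)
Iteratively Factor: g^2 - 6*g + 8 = (g - 4)*(g - 2)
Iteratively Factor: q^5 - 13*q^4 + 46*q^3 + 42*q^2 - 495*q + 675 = (q - 5)*(q^4 - 8*q^3 + 6*q^2 + 72*q - 135) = (q - 5)*(q - 3)*(q^3 - 5*q^2 - 9*q + 45) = (q - 5)*(q - 3)*(q + 3)*(q^2 - 8*q + 15) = (q - 5)^2*(q - 3)*(q + 3)*(q - 3)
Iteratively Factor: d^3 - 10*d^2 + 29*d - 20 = (d - 1)*(d^2 - 9*d + 20) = (d - 4)*(d - 1)*(d - 5)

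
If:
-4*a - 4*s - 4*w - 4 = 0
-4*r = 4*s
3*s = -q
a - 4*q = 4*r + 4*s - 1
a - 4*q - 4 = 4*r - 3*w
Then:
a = -97/37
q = -15/37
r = -5/37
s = 5/37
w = 55/37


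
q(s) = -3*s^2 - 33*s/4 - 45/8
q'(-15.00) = 81.75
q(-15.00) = -556.88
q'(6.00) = -44.25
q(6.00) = -163.12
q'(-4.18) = 16.83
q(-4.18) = -23.56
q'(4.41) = -34.71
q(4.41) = -100.35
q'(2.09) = -20.79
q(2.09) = -35.97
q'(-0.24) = -6.81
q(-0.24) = -3.82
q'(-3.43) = 12.33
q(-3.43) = -12.62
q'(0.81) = -13.11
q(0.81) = -14.28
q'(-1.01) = -2.19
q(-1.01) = -0.35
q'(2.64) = -24.09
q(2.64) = -48.31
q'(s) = -6*s - 33/4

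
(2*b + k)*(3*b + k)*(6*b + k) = 36*b^3 + 36*b^2*k + 11*b*k^2 + k^3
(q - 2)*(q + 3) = q^2 + q - 6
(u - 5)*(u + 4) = u^2 - u - 20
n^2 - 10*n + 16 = (n - 8)*(n - 2)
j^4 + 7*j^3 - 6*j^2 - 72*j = j*(j - 3)*(j + 4)*(j + 6)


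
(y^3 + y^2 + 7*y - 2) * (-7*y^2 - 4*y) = -7*y^5 - 11*y^4 - 53*y^3 - 14*y^2 + 8*y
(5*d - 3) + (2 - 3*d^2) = -3*d^2 + 5*d - 1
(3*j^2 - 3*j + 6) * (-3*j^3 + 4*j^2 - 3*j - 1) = -9*j^5 + 21*j^4 - 39*j^3 + 30*j^2 - 15*j - 6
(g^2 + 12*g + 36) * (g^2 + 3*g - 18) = g^4 + 15*g^3 + 54*g^2 - 108*g - 648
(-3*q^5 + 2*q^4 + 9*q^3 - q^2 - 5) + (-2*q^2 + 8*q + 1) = -3*q^5 + 2*q^4 + 9*q^3 - 3*q^2 + 8*q - 4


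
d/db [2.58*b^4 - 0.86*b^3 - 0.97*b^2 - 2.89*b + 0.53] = 10.32*b^3 - 2.58*b^2 - 1.94*b - 2.89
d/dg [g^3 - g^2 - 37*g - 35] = 3*g^2 - 2*g - 37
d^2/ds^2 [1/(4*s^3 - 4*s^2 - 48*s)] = (s*(1 - 3*s)*(-s^2 + s + 12) - (-3*s^2 + 2*s + 12)^2)/(2*s^3*(-s^2 + s + 12)^3)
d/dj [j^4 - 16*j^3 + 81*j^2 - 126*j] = 4*j^3 - 48*j^2 + 162*j - 126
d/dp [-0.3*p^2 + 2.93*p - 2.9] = 2.93 - 0.6*p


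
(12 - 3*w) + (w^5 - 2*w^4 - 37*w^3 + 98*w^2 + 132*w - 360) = w^5 - 2*w^4 - 37*w^3 + 98*w^2 + 129*w - 348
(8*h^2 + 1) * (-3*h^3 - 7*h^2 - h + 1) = -24*h^5 - 56*h^4 - 11*h^3 + h^2 - h + 1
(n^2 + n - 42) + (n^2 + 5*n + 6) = 2*n^2 + 6*n - 36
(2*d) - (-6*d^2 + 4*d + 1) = 6*d^2 - 2*d - 1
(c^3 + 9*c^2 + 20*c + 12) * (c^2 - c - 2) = c^5 + 8*c^4 + 9*c^3 - 26*c^2 - 52*c - 24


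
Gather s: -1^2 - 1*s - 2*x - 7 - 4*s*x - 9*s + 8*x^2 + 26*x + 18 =s*(-4*x - 10) + 8*x^2 + 24*x + 10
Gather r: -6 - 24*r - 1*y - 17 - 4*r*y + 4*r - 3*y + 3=r*(-4*y - 20) - 4*y - 20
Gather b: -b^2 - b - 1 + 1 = -b^2 - b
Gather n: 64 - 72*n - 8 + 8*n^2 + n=8*n^2 - 71*n + 56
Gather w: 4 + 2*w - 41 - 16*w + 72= 35 - 14*w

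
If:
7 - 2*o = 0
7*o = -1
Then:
No Solution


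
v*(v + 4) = v^2 + 4*v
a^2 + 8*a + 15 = (a + 3)*(a + 5)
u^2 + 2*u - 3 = (u - 1)*(u + 3)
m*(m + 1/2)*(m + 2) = m^3 + 5*m^2/2 + m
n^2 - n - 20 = (n - 5)*(n + 4)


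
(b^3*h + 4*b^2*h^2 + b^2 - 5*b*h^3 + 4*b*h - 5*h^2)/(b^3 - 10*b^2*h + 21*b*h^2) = (b^3*h + 4*b^2*h^2 + b^2 - 5*b*h^3 + 4*b*h - 5*h^2)/(b*(b^2 - 10*b*h + 21*h^2))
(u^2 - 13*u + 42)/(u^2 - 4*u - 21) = (u - 6)/(u + 3)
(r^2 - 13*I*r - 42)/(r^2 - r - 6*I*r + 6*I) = (r - 7*I)/(r - 1)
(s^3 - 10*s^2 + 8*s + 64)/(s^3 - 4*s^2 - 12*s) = (s^2 - 12*s + 32)/(s*(s - 6))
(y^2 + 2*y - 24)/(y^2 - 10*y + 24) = (y + 6)/(y - 6)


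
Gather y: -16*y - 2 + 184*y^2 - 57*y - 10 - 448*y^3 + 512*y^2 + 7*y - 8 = -448*y^3 + 696*y^2 - 66*y - 20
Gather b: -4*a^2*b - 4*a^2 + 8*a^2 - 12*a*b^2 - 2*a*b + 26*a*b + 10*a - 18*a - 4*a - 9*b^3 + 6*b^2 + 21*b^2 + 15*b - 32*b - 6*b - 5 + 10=4*a^2 - 12*a - 9*b^3 + b^2*(27 - 12*a) + b*(-4*a^2 + 24*a - 23) + 5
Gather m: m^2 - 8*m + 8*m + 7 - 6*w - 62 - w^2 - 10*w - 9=m^2 - w^2 - 16*w - 64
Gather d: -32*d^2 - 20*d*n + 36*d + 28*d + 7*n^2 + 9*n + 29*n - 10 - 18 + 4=-32*d^2 + d*(64 - 20*n) + 7*n^2 + 38*n - 24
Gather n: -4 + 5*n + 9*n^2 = 9*n^2 + 5*n - 4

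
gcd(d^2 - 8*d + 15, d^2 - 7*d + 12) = d - 3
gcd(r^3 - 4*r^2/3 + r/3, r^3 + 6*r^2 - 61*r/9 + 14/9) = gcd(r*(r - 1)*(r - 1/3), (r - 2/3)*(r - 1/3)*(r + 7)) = r - 1/3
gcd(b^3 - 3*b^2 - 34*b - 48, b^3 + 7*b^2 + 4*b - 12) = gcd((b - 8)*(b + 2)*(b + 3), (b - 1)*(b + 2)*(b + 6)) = b + 2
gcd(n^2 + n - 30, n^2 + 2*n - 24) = n + 6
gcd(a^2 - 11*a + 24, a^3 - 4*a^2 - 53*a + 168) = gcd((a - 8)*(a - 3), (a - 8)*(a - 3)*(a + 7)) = a^2 - 11*a + 24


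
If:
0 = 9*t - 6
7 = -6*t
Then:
No Solution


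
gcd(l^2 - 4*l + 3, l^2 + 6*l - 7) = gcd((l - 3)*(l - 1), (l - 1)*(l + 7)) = l - 1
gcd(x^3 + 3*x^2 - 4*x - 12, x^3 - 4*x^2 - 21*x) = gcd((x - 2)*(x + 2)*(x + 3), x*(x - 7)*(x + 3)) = x + 3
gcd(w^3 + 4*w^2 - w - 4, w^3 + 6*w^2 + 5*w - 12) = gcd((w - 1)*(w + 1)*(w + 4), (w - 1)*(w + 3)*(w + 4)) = w^2 + 3*w - 4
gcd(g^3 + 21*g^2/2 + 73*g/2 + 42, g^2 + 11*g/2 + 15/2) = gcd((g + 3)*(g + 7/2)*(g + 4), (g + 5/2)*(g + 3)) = g + 3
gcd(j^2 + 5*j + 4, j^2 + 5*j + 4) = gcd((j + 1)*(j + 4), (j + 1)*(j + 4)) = j^2 + 5*j + 4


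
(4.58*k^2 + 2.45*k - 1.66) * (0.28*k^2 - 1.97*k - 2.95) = 1.2824*k^4 - 8.3366*k^3 - 18.8023*k^2 - 3.9573*k + 4.897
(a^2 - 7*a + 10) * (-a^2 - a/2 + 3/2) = -a^4 + 13*a^3/2 - 5*a^2 - 31*a/2 + 15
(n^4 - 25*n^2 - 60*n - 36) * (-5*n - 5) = -5*n^5 - 5*n^4 + 125*n^3 + 425*n^2 + 480*n + 180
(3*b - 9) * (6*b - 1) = 18*b^2 - 57*b + 9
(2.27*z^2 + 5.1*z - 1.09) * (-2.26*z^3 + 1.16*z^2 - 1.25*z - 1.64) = -5.1302*z^5 - 8.8928*z^4 + 5.5419*z^3 - 11.3622*z^2 - 7.0015*z + 1.7876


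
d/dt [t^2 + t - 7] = 2*t + 1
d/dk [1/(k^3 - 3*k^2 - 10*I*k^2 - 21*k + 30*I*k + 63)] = (-3*k^2 + 6*k + 20*I*k + 21 - 30*I)/(k^3 - 3*k^2 - 10*I*k^2 - 21*k + 30*I*k + 63)^2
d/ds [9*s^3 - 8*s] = 27*s^2 - 8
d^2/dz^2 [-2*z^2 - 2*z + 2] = -4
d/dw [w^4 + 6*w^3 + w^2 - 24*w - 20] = 4*w^3 + 18*w^2 + 2*w - 24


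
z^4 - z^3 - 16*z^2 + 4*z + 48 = (z - 4)*(z - 2)*(z + 2)*(z + 3)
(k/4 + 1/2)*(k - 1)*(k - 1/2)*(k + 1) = k^4/4 + 3*k^3/8 - k^2/2 - 3*k/8 + 1/4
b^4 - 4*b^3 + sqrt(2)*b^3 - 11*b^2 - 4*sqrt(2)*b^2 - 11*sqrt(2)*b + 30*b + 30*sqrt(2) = (b - 5)*(b - 2)*(b + 3)*(b + sqrt(2))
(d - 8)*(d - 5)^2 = d^3 - 18*d^2 + 105*d - 200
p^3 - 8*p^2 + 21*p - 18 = (p - 3)^2*(p - 2)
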